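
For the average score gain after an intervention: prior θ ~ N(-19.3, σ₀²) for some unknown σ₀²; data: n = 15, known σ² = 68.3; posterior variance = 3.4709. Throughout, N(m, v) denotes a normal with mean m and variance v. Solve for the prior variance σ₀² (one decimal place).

σ₀² = 14.6

Posterior precision equals prior precision plus data precision: 1/σ_n² = 1/σ₀² + n/σ².
So 1/σ₀² = 1/3.4709 − 15/68.3 = 0.288110 − 0.219619 = 0.068491.
Hence σ₀² = 1/0.068491 ≈ 14.6.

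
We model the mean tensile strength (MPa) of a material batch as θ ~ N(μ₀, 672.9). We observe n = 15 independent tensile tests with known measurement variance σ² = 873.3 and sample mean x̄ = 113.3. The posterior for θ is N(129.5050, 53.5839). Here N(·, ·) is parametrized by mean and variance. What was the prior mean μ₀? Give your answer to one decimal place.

The posterior mean is a precision-weighted average: μ_n = (τ₀μ₀ + τ_data·x̄)/(τ₀+τ_data), with τ₀=1/σ₀² and τ_data=n/σ².
Here τ₀ = 1/672.9 = 0.001486 and τ_data = 15/873.3 = 0.017176, so τ_n = 0.018662.
Rearranging for μ₀: μ₀ = (μ_n·τ_n − τ_data·x̄)/τ₀ = (129.5050·0.018662 − 0.017176·113.3) / 0.001486 = 0.470782/0.001486 ≈ 316.8.

μ₀ = 316.8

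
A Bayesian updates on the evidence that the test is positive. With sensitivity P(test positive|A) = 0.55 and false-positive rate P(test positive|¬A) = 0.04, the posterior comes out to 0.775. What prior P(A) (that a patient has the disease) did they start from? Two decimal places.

Bayes' rule in odds form gives O(A|E) = O(A)·[P(E|A)/P(E|¬A)], hence O(A) = O(A|E)/LR.
Posterior odds = 0.775/(1−0.775) = 3.4444. LR = 0.55/0.04 = 13.7500.
Prior odds = 3.4444/13.7500 = 0.2505, so P(A) = 0.2505/(1+0.2505) ≈ 0.20.

P(A) = 0.20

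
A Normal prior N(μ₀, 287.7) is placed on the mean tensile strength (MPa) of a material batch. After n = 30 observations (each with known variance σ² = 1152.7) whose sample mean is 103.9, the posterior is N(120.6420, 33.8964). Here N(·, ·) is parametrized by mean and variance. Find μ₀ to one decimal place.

μ₀ = 246.0

The posterior mean is a precision-weighted average: μ_n = (τ₀μ₀ + τ_data·x̄)/(τ₀+τ_data), with τ₀=1/σ₀² and τ_data=n/σ².
Here τ₀ = 1/287.7 = 0.003476 and τ_data = 30/1152.7 = 0.026026, so τ_n = 0.029502.
Rearranging for μ₀: μ₀ = (μ_n·τ_n − τ_data·x̄)/τ₀ = (120.6420·0.029502 − 0.026026·103.9) / 0.003476 = 0.855079/0.003476 ≈ 246.0.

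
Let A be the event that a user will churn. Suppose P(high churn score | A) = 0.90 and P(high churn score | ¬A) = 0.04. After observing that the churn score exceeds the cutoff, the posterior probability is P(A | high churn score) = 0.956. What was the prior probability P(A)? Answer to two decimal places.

P(A) = 0.49

Bayes' rule in odds form gives O(A|E) = O(A)·[P(E|A)/P(E|¬A)], hence O(A) = O(A|E)/LR.
Posterior odds = 0.956/(1−0.956) = 21.7273. LR = 0.90/0.04 = 22.5000.
Prior odds = 21.7273/22.5000 = 0.9657, so P(A) = 0.9657/(1+0.9657) ≈ 0.49.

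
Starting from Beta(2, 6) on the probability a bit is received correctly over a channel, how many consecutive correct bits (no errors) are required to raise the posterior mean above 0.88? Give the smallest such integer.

k = 43

After k correct bits and 0 errors the posterior is Beta(2+k, 6), with mean (2+k)/(2+6+k).
Set (2+k)/(8+k) > 0.88 and solve: k > (0.88·8 − 2)/(1 − 0.88) = 42.000.
The smallest integer exceeding 42.000 is 43.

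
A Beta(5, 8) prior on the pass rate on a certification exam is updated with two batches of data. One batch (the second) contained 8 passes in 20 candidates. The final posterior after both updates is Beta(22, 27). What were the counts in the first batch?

Because Beta–binomial updating is additive in the counts, the combined data contributed (α_post−α_prior, β_post−β_prior) successes and failures.
Total across both batches: 22−5=17 passes, 27−8=19 failures.
Subtract the second batch: 17−8=9 passes and 19−12=7 failures.

9 passes and 7 failures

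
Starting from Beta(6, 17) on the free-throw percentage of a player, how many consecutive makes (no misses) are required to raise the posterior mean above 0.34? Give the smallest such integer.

k = 3

After k makes and 0 misses the posterior is Beta(6+k, 17), with mean (6+k)/(6+17+k).
Set (6+k)/(23+k) > 0.34 and solve: k > (0.34·23 − 6)/(1 − 0.34) = 2.758.
The smallest integer exceeding 2.758 is 3.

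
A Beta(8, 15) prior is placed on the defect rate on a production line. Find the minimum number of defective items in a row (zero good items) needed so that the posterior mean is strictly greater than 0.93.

k = 192

After k defective items and 0 good items the posterior is Beta(8+k, 15), with mean (8+k)/(8+15+k).
Set (8+k)/(23+k) > 0.93 and solve: k > (0.93·23 − 8)/(1 − 0.93) = 191.286.
The smallest integer exceeding 191.286 is 192, and checking k=192: (200)/(215) = 0.9302 > 0.93.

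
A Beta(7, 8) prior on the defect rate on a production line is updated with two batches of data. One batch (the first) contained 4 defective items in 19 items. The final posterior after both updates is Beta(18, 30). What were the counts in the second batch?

7 defective items and 7 good items

Because Beta–binomial updating is additive in the counts, the combined data contributed (α_post−α_prior, β_post−β_prior) successes and failures.
Total across both batches: 18−7=11 defective items, 30−8=22 good items.
Subtract the first batch: 11−4=7 defective items and 22−15=7 good items.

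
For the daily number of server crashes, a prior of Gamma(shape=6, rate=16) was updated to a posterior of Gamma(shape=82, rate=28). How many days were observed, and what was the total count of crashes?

A Gamma(α, β) prior (rate parametrization) on a Poisson rate with n observations summing to S gives posterior Gamma(α+S, β+n).
Matching: Σxᵢ = 82 − 6 = 76 and n = 28 − 16 = 12.

n = 12 days with total 76 crashes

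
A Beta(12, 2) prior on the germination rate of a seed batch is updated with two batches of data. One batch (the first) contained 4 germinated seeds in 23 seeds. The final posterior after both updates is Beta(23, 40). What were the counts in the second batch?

Sequential conjugate updates are equivalent to a single update on the pooled data, so total successes = posterior α − prior α and total failures = posterior β − prior β.
Total across both batches: 23−12=11 germinated seeds, 40−2=38 non-germinating seeds.
Subtract the first batch: 11−4=7 germinated seeds and 38−19=19 non-germinating seeds.

7 germinated seeds and 19 non-germinating seeds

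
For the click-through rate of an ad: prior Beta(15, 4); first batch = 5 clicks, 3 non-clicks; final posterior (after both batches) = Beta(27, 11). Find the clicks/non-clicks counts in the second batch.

7 clicks and 4 non-clicks

Sequential conjugate updates are equivalent to a single update on the pooled data, so total successes = posterior α − prior α and total failures = posterior β − prior β.
Total across both batches: 27−15=12 clicks, 11−4=7 non-clicks.
Subtract the first batch: 12−5=7 clicks and 7−3=4 non-clicks.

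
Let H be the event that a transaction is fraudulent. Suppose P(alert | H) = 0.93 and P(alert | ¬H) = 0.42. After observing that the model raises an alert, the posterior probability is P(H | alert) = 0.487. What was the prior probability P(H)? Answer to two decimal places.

P(H) = 0.30

In odds form, posterior odds = prior odds × likelihood ratio, so prior odds = posterior odds ÷ LR.
Posterior odds = 0.487/(1−0.487) = 0.9493. LR = 0.93/0.42 = 2.2143.
Prior odds = 0.9493/2.2143 = 0.4287, so P(H) = 0.4287/(1+0.4287) ≈ 0.30.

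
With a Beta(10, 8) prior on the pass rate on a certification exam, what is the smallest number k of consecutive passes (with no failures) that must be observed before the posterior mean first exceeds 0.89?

After k passes and 0 failures the posterior is Beta(10+k, 8), with mean (10+k)/(10+8+k).
Set (10+k)/(18+k) > 0.89 and solve: k > (0.89·18 − 10)/(1 − 0.89) = 54.727.
The smallest integer exceeding 54.727 is 55, and checking k=55: (65)/(73) = 0.8904 > 0.89.

k = 55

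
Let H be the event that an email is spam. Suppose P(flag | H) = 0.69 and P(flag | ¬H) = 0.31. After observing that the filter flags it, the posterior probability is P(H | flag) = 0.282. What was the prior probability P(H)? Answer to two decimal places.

P(H) = 0.15

In odds form, posterior odds = prior odds × likelihood ratio, so prior odds = posterior odds ÷ LR.
Posterior odds = 0.282/(1−0.282) = 0.3928. LR = 0.69/0.31 = 2.2258.
Prior odds = 0.3928/2.2258 = 0.1765, so P(H) = 0.1765/(1+0.1765) ≈ 0.15.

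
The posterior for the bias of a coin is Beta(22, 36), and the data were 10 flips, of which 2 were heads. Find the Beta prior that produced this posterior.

Beta(20, 28)

Beta is conjugate to the binomial likelihood: posterior = Beta(a+s, b+f).
Subtract the data counts: 22−2=20, 36−8=28.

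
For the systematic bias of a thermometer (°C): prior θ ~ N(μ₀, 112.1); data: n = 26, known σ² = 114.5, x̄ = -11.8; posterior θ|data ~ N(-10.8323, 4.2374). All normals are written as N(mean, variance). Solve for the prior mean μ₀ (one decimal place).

μ₀ = 13.8

The posterior mean is a precision-weighted average: μ_n = (τ₀μ₀ + τ_data·x̄)/(τ₀+τ_data), with τ₀=1/σ₀² and τ_data=n/σ².
Here τ₀ = 1/112.1 = 0.008921 and τ_data = 26/114.5 = 0.227074, so τ_n = 0.235995.
Rearranging for μ₀: μ₀ = (μ_n·τ_n − τ_data·x̄)/τ₀ = (-10.8323·0.235995 − 0.227074·-11.8) / 0.008921 = 0.123105/0.008921 ≈ 13.8.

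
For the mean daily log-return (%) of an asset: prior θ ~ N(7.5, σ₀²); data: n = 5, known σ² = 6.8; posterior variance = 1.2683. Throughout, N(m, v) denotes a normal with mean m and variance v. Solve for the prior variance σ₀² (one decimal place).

σ₀² = 18.8

Posterior precision equals prior precision plus data precision: 1/σ_n² = 1/σ₀² + n/σ².
So 1/σ₀² = 1/1.2683 − 5/6.8 = 0.788457 − 0.735294 = 0.053163.
Hence σ₀² = 1/0.053163 ≈ 18.8.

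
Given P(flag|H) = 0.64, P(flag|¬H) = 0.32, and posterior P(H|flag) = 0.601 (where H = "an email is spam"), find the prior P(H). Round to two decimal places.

In odds form, posterior odds = prior odds × likelihood ratio, so prior odds = posterior odds ÷ LR.
Posterior odds = 0.601/(1−0.601) = 1.5063. LR = 0.64/0.32 = 2.0000.
Prior odds = 1.5063/2.0000 = 0.7531, so P(H) = 0.7531/(1+0.7531) ≈ 0.43.

P(H) = 0.43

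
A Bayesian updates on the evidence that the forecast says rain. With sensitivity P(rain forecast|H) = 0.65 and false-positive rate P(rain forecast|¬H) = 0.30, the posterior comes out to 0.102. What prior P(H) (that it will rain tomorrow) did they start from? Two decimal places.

P(H) = 0.05

Bayes' rule in odds form gives O(H|E) = O(H)·[P(E|H)/P(E|¬H)], hence O(H) = O(H|E)/LR.
Posterior odds = 0.102/(1−0.102) = 0.1136. LR = 0.65/0.30 = 2.1667.
Prior odds = 0.1136/2.1667 = 0.0524, so P(H) = 0.0524/(1+0.0524) ≈ 0.05.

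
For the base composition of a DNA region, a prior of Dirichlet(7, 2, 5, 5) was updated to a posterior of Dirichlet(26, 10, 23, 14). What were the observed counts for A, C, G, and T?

For a Dirichlet(α) prior with multinomial counts c, the posterior is Dirichlet(α + c) componentwise.
Counts are posterior − prior componentwise: 26−7=19, 10−2=8, 23−5=18, 14−5=9.

counts (19, 8, 18, 9)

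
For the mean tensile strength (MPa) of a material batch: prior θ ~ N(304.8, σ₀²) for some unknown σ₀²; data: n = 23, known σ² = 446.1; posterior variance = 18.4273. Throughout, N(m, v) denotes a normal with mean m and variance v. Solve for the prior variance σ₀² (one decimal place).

Posterior precision equals prior precision plus data precision: 1/σ_n² = 1/σ₀² + n/σ².
So 1/σ₀² = 1/18.4273 − 23/446.1 = 0.054267 − 0.051558 = 0.002709.
Hence σ₀² = 1/0.002709 ≈ 369.1.

σ₀² = 369.1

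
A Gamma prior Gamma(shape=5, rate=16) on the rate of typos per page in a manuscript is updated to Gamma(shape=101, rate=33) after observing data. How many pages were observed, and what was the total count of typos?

Gamma–Poisson conjugacy: posterior shape = α + Σxᵢ, posterior rate = β + n.
Matching: Σxᵢ = 101 − 5 = 96 and n = 33 − 16 = 17.

n = 17 pages with total 96 typos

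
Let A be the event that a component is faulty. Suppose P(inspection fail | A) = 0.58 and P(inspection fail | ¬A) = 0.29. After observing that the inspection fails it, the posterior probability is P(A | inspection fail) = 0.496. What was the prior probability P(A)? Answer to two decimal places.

P(A) = 0.33

Bayes' rule in odds form gives O(A|E) = O(A)·[P(E|A)/P(E|¬A)], hence O(A) = O(A|E)/LR.
Posterior odds = 0.496/(1−0.496) = 0.9841. LR = 0.58/0.29 = 2.0000.
Prior odds = 0.9841/2.0000 = 0.4920, so P(A) = 0.4920/(1+0.4920) ≈ 0.33.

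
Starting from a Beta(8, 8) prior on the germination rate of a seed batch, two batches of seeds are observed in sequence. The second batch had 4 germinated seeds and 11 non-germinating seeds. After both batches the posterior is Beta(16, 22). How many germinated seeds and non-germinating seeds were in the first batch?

4 germinated seeds and 3 non-germinating seeds

Because Beta–binomial updating is additive in the counts, the combined data contributed (α_post−α_prior, β_post−β_prior) successes and failures.
Total across both batches: 16−8=8 germinated seeds, 22−8=14 non-germinating seeds.
Subtract the second batch: 8−4=4 germinated seeds and 14−11=3 non-germinating seeds.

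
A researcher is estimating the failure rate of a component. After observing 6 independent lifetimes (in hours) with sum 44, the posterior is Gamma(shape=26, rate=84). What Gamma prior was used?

Gamma(shape=20, rate=40)

For an exponential likelihood with a Gamma(α, β) prior on the rate, n observations with total T give posterior Gamma(α+n, β+T).
So α = 26 − 6 = 20 and β = 84 − 44 = 40.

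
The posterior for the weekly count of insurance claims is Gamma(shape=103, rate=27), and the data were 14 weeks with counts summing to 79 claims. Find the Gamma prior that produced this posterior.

Gamma–Poisson conjugacy: posterior shape = α + Σxᵢ, posterior rate = β + n.
So α = 103 − 79 = 24 and β = 27 − 14 = 13.

Gamma(shape=24, rate=13)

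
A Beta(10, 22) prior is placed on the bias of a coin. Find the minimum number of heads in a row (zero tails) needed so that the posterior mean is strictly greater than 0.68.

After k heads and 0 tails the posterior is Beta(10+k, 22), with mean (10+k)/(10+22+k).
Set (10+k)/(32+k) > 0.68 and solve: k > (0.68·32 − 10)/(1 − 0.68) = 36.750.
The smallest integer exceeding 36.750 is 37.

k = 37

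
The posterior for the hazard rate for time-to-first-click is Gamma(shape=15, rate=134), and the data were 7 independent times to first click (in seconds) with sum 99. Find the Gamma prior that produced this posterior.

For an exponential likelihood with a Gamma(α, β) prior on the rate, n observations with total T give posterior Gamma(α+n, β+T).
So α = 15 − 7 = 8 and β = 134 − 99 = 35.

Gamma(shape=8, rate=35)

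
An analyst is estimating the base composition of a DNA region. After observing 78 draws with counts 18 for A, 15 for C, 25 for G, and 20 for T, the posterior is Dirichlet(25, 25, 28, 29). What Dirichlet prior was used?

Dirichlet(7, 10, 3, 9)

For a Dirichlet(α) prior with multinomial counts c, the posterior is Dirichlet(α + c) componentwise.
Subtract each count from the matching posterior parameter: 25−18=7, 25−15=10, 28−25=3, 29−20=9.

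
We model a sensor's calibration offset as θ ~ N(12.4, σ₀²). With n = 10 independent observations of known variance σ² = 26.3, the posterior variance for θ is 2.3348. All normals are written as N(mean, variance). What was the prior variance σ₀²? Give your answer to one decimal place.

σ₀² = 20.8

Posterior precision equals prior precision plus data precision: 1/σ_n² = 1/σ₀² + n/σ².
So 1/σ₀² = 1/2.3348 − 10/26.3 = 0.428302 − 0.380228 = 0.048074.
Hence σ₀² = 1/0.048074 ≈ 20.8.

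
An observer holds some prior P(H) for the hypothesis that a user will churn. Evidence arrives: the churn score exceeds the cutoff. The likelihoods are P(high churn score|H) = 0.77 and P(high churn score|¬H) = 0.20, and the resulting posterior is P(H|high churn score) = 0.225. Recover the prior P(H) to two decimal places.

Bayes' rule in odds form gives O(H|E) = O(H)·[P(E|H)/P(E|¬H)], hence O(H) = O(H|E)/LR.
Posterior odds = 0.225/(1−0.225) = 0.2903. LR = 0.77/0.20 = 3.8500.
Prior odds = 0.2903/3.8500 = 0.0754, so P(H) = 0.0754/(1+0.0754) ≈ 0.07.

P(H) = 0.07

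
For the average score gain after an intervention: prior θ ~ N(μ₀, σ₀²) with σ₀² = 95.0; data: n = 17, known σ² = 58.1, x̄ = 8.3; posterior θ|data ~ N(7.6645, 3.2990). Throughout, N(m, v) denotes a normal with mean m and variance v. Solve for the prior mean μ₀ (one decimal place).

The posterior mean is a precision-weighted average: μ_n = (τ₀μ₀ + τ_data·x̄)/(τ₀+τ_data), with τ₀=1/σ₀² and τ_data=n/σ².
Here τ₀ = 1/95.0 = 0.010526 and τ_data = 17/58.1 = 0.292599, so τ_n = 0.303125.
Rearranging for μ₀: μ₀ = (μ_n·τ_n − τ_data·x̄)/τ₀ = (7.6645·0.303125 − 0.292599·8.3) / 0.010526 = -0.105270/0.010526 ≈ -10.0.

μ₀ = -10.0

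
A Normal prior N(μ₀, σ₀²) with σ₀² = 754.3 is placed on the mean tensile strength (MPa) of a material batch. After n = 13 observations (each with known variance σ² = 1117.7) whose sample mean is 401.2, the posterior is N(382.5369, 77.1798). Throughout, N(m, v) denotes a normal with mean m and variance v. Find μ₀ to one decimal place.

With known observation variance, the Normal–Normal posterior has precision τ_n = τ₀ + n/σ² and mean μ_n = (τ₀μ₀ + (n/σ²)x̄)/τ_n.
Here τ₀ = 1/754.3 = 0.001326 and τ_data = 13/1117.7 = 0.011631, so τ_n = 0.012957.
Rearranging for μ₀: μ₀ = (μ_n·τ_n − τ_data·x̄)/τ₀ = (382.5369·0.012957 − 0.011631·401.2) / 0.001326 = 0.290173/0.001326 ≈ 218.8.

μ₀ = 218.8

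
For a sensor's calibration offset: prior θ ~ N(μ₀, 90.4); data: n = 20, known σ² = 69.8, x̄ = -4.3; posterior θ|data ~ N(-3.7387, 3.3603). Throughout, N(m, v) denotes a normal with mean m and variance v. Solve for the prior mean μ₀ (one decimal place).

With known observation variance, the Normal–Normal posterior has precision τ_n = τ₀ + n/σ² and mean μ_n = (τ₀μ₀ + (n/σ²)x̄)/τ_n.
Here τ₀ = 1/90.4 = 0.011062 and τ_data = 20/69.8 = 0.286533, so τ_n = 0.297595.
Rearranging for μ₀: μ₀ = (μ_n·τ_n − τ_data·x̄)/τ₀ = (-3.7387·0.297595 − 0.286533·-4.3) / 0.011062 = 0.119473/0.011062 ≈ 10.8.

μ₀ = 10.8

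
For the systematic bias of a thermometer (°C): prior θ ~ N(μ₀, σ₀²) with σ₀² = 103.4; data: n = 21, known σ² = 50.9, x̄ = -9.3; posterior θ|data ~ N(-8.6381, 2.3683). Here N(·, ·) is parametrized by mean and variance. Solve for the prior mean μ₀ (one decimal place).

μ₀ = 19.6

The posterior mean is a precision-weighted average: μ_n = (τ₀μ₀ + τ_data·x̄)/(τ₀+τ_data), with τ₀=1/σ₀² and τ_data=n/σ².
Here τ₀ = 1/103.4 = 0.009671 and τ_data = 21/50.9 = 0.412574, so τ_n = 0.422245.
Rearranging for μ₀: μ₀ = (μ_n·τ_n − τ_data·x̄)/τ₀ = (-8.6381·0.422245 − 0.412574·-9.3) / 0.009671 = 0.189544/0.009671 ≈ 19.6.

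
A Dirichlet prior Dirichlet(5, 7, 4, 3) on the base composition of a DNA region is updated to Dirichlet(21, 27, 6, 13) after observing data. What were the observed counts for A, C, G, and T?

For a Dirichlet(α) prior with multinomial counts c, the posterior is Dirichlet(α + c) componentwise.
Counts are posterior − prior componentwise: 21−5=16, 27−7=20, 6−4=2, 13−3=10.

counts (16, 20, 2, 10)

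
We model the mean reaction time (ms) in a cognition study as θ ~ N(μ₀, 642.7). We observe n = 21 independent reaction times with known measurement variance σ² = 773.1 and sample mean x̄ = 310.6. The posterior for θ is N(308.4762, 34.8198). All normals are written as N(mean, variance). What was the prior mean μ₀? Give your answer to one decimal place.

μ₀ = 271.4

With known observation variance, the Normal–Normal posterior has precision τ_n = τ₀ + n/σ² and mean μ_n = (τ₀μ₀ + (n/σ²)x̄)/τ_n.
Here τ₀ = 1/642.7 = 0.001556 and τ_data = 21/773.1 = 0.027163, so τ_n = 0.028719.
Rearranging for μ₀: μ₀ = (μ_n·τ_n − τ_data·x̄)/τ₀ = (308.4762·0.028719 − 0.027163·310.6) / 0.001556 = 0.422300/0.001556 ≈ 271.4.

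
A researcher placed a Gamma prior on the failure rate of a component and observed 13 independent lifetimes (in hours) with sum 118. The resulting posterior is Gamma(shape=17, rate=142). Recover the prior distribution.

Gamma–exponential conjugacy: posterior shape = α + n, posterior rate = β + Σtᵢ.
So α = 17 − 13 = 4 and β = 142 − 118 = 24.

Gamma(shape=4, rate=24)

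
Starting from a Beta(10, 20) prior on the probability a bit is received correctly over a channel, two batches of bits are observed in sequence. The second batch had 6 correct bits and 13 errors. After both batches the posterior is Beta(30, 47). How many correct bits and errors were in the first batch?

Because Beta–binomial updating is additive in the counts, the combined data contributed (α_post−α_prior, β_post−β_prior) successes and failures.
Total across both batches: 30−10=20 correct bits, 47−20=27 errors.
Subtract the second batch: 20−6=14 correct bits and 27−13=14 errors.

14 correct bits and 14 errors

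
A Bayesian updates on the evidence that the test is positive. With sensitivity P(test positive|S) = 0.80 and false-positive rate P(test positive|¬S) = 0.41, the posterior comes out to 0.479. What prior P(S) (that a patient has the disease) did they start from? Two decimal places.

P(S) = 0.32

Bayes' rule in odds form gives O(S|E) = O(S)·[P(E|S)/P(E|¬S)], hence O(S) = O(S|E)/LR.
Posterior odds = 0.479/(1−0.479) = 0.9194. LR = 0.80/0.41 = 1.9512.
Prior odds = 0.9194/1.9512 = 0.4712, so P(S) = 0.4712/(1+0.4712) ≈ 0.32.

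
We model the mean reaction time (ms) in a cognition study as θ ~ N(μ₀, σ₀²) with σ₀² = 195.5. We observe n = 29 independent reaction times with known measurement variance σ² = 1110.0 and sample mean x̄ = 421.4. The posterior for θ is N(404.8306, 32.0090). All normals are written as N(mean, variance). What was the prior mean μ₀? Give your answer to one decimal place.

With known observation variance, the Normal–Normal posterior has precision τ_n = τ₀ + n/σ² and mean μ_n = (τ₀μ₀ + (n/σ²)x̄)/τ_n.
Here τ₀ = 1/195.5 = 0.005115 and τ_data = 29/1110.0 = 0.026126, so τ_n = 0.031241.
Rearranging for μ₀: μ₀ = (μ_n·τ_n − τ_data·x̄)/τ₀ = (404.8306·0.031241 − 0.026126·421.4) / 0.005115 = 1.637816/0.005115 ≈ 320.2.

μ₀ = 320.2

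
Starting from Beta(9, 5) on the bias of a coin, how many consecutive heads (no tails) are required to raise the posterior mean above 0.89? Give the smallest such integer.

After k heads and 0 tails the posterior is Beta(9+k, 5), with mean (9+k)/(9+5+k).
Set (9+k)/(14+k) > 0.89 and solve: k > (0.89·14 − 9)/(1 − 0.89) = 31.455.
The smallest integer exceeding 31.455 is 32, and checking k=32: (41)/(46) = 0.8913 > 0.89.

k = 32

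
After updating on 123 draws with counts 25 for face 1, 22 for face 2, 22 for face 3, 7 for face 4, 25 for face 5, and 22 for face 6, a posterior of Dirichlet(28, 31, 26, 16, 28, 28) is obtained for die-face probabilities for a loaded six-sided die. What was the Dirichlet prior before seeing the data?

For a Dirichlet(α) prior with multinomial counts c, the posterior is Dirichlet(α + c) componentwise.
Subtract each count from the matching posterior parameter: 28−25=3, 31−22=9, 26−22=4, 16−7=9, 28−25=3, 28−22=6.

Dirichlet(3, 9, 4, 9, 3, 6)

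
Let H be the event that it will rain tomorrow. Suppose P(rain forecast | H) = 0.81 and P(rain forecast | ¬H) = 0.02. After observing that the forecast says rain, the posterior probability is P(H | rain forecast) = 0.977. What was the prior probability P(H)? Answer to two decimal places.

In odds form, posterior odds = prior odds × likelihood ratio, so prior odds = posterior odds ÷ LR.
Posterior odds = 0.977/(1−0.977) = 42.4783. LR = 0.81/0.02 = 40.5000.
Prior odds = 42.4783/40.5000 = 1.0488, so P(H) = 1.0488/(1+1.0488) ≈ 0.51.

P(H) = 0.51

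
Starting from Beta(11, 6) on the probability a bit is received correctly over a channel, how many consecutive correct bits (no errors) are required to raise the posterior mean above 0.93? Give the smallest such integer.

After k correct bits and 0 errors the posterior is Beta(11+k, 6), with mean (11+k)/(11+6+k).
Set (11+k)/(17+k) > 0.93 and solve: k > (0.93·17 − 11)/(1 − 0.93) = 68.714.
The smallest integer exceeding 68.714 is 69, and checking k=69: (80)/(86) = 0.9302 > 0.93.

k = 69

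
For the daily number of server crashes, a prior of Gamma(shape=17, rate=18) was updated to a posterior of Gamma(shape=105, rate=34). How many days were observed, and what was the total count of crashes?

Gamma–Poisson conjugacy: posterior shape = α + Σxᵢ, posterior rate = β + n.
Matching: Σxᵢ = 105 − 17 = 88 and n = 34 − 18 = 16.

n = 16 days with total 88 crashes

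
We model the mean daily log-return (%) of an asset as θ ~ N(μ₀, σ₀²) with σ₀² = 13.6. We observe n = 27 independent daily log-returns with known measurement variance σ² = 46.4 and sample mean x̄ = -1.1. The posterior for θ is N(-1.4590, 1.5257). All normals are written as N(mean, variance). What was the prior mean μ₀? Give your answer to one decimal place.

μ₀ = -4.3

With known observation variance, the Normal–Normal posterior has precision τ_n = τ₀ + n/σ² and mean μ_n = (τ₀μ₀ + (n/σ²)x̄)/τ_n.
Here τ₀ = 1/13.6 = 0.073529 and τ_data = 27/46.4 = 0.581897, so τ_n = 0.655426.
Rearranging for μ₀: μ₀ = (μ_n·τ_n − τ_data·x̄)/τ₀ = (-1.4590·0.655426 − 0.581897·-1.1) / 0.073529 = -0.316180/0.073529 ≈ -4.3.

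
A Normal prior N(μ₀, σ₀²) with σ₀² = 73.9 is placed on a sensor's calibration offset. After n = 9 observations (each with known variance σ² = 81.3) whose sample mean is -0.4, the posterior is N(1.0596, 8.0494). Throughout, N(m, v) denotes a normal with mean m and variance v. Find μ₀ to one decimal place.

The posterior mean is a precision-weighted average: μ_n = (τ₀μ₀ + τ_data·x̄)/(τ₀+τ_data), with τ₀=1/σ₀² and τ_data=n/σ².
Here τ₀ = 1/73.9 = 0.013532 and τ_data = 9/81.3 = 0.110701, so τ_n = 0.124233.
Rearranging for μ₀: μ₀ = (μ_n·τ_n − τ_data·x̄)/τ₀ = (1.0596·0.124233 − 0.110701·-0.4) / 0.013532 = 0.175918/0.013532 ≈ 13.0.

μ₀ = 13.0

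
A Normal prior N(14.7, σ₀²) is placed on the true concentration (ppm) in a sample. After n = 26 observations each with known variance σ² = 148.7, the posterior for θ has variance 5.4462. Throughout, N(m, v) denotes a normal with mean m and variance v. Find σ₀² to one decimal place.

Posterior precision equals prior precision plus data precision: 1/σ_n² = 1/σ₀² + n/σ².
So 1/σ₀² = 1/5.4462 − 26/148.7 = 0.183614 − 0.174849 = 0.008765.
Hence σ₀² = 1/0.008765 ≈ 114.1.

σ₀² = 114.1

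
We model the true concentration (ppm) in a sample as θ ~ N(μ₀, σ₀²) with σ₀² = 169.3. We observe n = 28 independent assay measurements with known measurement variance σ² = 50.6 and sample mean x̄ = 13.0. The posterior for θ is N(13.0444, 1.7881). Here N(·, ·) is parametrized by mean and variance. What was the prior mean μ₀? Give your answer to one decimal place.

μ₀ = 17.2

The posterior mean is a precision-weighted average: μ_n = (τ₀μ₀ + τ_data·x̄)/(τ₀+τ_data), with τ₀=1/σ₀² and τ_data=n/σ².
Here τ₀ = 1/169.3 = 0.005907 and τ_data = 28/50.6 = 0.553360, so τ_n = 0.559267.
Rearranging for μ₀: μ₀ = (μ_n·τ_n − τ_data·x̄)/τ₀ = (13.0444·0.559267 − 0.553360·13.0) / 0.005907 = 0.101622/0.005907 ≈ 17.2.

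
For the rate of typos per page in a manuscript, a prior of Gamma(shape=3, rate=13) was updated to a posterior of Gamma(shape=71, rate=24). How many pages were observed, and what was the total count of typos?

n = 11 pages with total 68 typos

Gamma–Poisson conjugacy: posterior shape = α + Σxᵢ, posterior rate = β + n.
Matching: Σxᵢ = 71 − 3 = 68 and n = 24 − 13 = 11.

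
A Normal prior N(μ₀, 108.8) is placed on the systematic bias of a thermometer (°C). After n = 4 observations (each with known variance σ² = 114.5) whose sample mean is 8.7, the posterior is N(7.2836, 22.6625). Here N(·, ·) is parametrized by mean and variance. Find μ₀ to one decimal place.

μ₀ = 1.9

With known observation variance, the Normal–Normal posterior has precision τ_n = τ₀ + n/σ² and mean μ_n = (τ₀μ₀ + (n/σ²)x̄)/τ_n.
Here τ₀ = 1/108.8 = 0.009191 and τ_data = 4/114.5 = 0.034934, so τ_n = 0.044125.
Rearranging for μ₀: μ₀ = (μ_n·τ_n − τ_data·x̄)/τ₀ = (7.2836·0.044125 − 0.034934·8.7) / 0.009191 = 0.017463/0.009191 ≈ 1.9.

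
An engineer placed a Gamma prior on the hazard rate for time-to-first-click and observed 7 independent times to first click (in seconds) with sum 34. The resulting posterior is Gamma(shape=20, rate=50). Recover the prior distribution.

Gamma–exponential conjugacy: posterior shape = α + n, posterior rate = β + Σtᵢ.
So α = 20 − 7 = 13 and β = 50 − 34 = 16.

Gamma(shape=13, rate=16)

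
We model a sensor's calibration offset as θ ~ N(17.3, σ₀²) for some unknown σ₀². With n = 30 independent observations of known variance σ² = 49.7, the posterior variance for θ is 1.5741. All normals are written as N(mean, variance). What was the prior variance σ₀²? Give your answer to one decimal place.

Posterior precision equals prior precision plus data precision: 1/σ_n² = 1/σ₀² + n/σ².
So 1/σ₀² = 1/1.5741 − 30/49.7 = 0.635284 − 0.603622 = 0.031662.
Hence σ₀² = 1/0.031662 ≈ 31.6.

σ₀² = 31.6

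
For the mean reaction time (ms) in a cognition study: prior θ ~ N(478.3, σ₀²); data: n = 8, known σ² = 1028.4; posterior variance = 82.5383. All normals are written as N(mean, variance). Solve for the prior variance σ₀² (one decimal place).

σ₀² = 230.6

Posterior precision equals prior precision plus data precision: 1/σ_n² = 1/σ₀² + n/σ².
So 1/σ₀² = 1/82.5383 − 8/1028.4 = 0.012116 − 0.007779 = 0.004337.
Hence σ₀² = 1/0.004337 ≈ 230.6.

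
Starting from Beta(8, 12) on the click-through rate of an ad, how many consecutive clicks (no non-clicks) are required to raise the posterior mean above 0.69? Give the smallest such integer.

k = 19

After k clicks and 0 non-clicks the posterior is Beta(8+k, 12), with mean (8+k)/(8+12+k).
Set (8+k)/(20+k) > 0.69 and solve: k > (0.69·20 − 8)/(1 − 0.69) = 18.710.
The smallest integer exceeding 18.710 is 19, and checking k=19: (27)/(39) = 0.6923 > 0.69.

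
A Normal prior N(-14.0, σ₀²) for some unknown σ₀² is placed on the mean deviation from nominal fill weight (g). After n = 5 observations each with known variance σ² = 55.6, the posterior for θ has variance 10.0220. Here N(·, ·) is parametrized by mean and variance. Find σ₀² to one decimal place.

σ₀² = 101.5

For the Normal–Normal model with known σ², precisions add: τ_n = τ₀ + n/σ².
So 1/σ₀² = 1/10.0220 − 5/55.6 = 0.099780 − 0.089928 = 0.009852.
Hence σ₀² = 1/0.009852 ≈ 101.5.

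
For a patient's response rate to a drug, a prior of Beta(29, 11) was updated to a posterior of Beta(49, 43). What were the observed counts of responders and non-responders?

20 responders and 32 non-responders

A Beta(α, β) prior with s successes and f failures in binomial data gives a Beta(α+s, β+f) posterior.
Match parameters: s=49−29=20, f=43−11=32.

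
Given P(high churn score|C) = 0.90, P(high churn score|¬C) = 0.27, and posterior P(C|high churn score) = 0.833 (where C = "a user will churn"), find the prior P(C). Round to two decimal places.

In odds form, posterior odds = prior odds × likelihood ratio, so prior odds = posterior odds ÷ LR.
Posterior odds = 0.833/(1−0.833) = 4.9880. LR = 0.90/0.27 = 3.3333.
Prior odds = 4.9880/3.3333 = 1.4964, so P(C) = 1.4964/(1+1.4964) ≈ 0.60.

P(C) = 0.60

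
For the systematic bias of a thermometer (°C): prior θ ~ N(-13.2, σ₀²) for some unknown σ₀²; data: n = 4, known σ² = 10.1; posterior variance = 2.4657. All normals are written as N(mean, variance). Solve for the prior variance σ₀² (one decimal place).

Posterior precision equals prior precision plus data precision: 1/σ_n² = 1/σ₀² + n/σ².
So 1/σ₀² = 1/2.4657 − 4/10.1 = 0.405564 − 0.396040 = 0.009524.
Hence σ₀² = 1/0.009524 ≈ 105.0.

σ₀² = 105.0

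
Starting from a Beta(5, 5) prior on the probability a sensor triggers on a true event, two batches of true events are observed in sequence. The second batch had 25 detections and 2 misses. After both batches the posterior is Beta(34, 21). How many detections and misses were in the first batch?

Because Beta–binomial updating is additive in the counts, the combined data contributed (α_post−α_prior, β_post−β_prior) successes and failures.
Total across both batches: 34−5=29 detections, 21−5=16 misses.
Subtract the second batch: 29−25=4 detections and 16−2=14 misses.

4 detections and 14 misses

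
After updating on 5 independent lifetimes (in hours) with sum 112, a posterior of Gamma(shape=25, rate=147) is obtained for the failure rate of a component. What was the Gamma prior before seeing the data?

Gamma(shape=20, rate=35)

For an exponential likelihood with a Gamma(α, β) prior on the rate, n observations with total T give posterior Gamma(α+n, β+T).
So α = 25 − 5 = 20 and β = 147 − 112 = 35.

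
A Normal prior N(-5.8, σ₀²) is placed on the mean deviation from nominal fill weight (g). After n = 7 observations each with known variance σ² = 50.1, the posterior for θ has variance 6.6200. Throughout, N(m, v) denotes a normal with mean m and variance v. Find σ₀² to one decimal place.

σ₀² = 88.2

For the Normal–Normal model with known σ², precisions add: τ_n = τ₀ + n/σ².
So 1/σ₀² = 1/6.6200 − 7/50.1 = 0.151057 − 0.139721 = 0.011336.
Hence σ₀² = 1/0.011336 ≈ 88.2.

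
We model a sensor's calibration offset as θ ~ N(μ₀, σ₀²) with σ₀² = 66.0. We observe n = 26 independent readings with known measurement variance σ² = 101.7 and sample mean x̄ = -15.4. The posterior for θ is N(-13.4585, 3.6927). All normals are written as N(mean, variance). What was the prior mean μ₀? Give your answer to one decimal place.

μ₀ = 19.3

The posterior mean is a precision-weighted average: μ_n = (τ₀μ₀ + τ_data·x̄)/(τ₀+τ_data), with τ₀=1/σ₀² and τ_data=n/σ².
Here τ₀ = 1/66.0 = 0.015152 and τ_data = 26/101.7 = 0.255654, so τ_n = 0.270806.
Rearranging for μ₀: μ₀ = (μ_n·τ_n − τ_data·x̄)/τ₀ = (-13.4585·0.270806 − 0.255654·-15.4) / 0.015152 = 0.292429/0.015152 ≈ 19.3.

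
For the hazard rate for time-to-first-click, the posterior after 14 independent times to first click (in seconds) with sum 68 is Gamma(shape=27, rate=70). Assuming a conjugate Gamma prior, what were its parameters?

Gamma–exponential conjugacy: posterior shape = α + n, posterior rate = β + Σtᵢ.
So α = 27 − 14 = 13 and β = 70 − 68 = 2.

Gamma(shape=13, rate=2)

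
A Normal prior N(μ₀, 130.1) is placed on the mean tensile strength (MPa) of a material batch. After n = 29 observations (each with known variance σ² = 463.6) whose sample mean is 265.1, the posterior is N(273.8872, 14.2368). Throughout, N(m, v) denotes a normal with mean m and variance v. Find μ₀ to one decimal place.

The posterior mean is a precision-weighted average: μ_n = (τ₀μ₀ + τ_data·x̄)/(τ₀+τ_data), with τ₀=1/σ₀² and τ_data=n/σ².
Here τ₀ = 1/130.1 = 0.007686 and τ_data = 29/463.6 = 0.062554, so τ_n = 0.070240.
Rearranging for μ₀: μ₀ = (μ_n·τ_n − τ_data·x̄)/τ₀ = (273.8872·0.070240 − 0.062554·265.1) / 0.007686 = 2.654772/0.007686 ≈ 345.4.

μ₀ = 345.4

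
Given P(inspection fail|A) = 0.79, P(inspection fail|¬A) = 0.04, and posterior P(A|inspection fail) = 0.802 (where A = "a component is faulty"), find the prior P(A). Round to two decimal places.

P(A) = 0.17

Bayes' rule in odds form gives O(A|E) = O(A)·[P(E|A)/P(E|¬A)], hence O(A) = O(A|E)/LR.
Posterior odds = 0.802/(1−0.802) = 4.0505. LR = 0.79/0.04 = 19.7500.
Prior odds = 4.0505/19.7500 = 0.2051, so P(A) = 0.2051/(1+0.2051) ≈ 0.17.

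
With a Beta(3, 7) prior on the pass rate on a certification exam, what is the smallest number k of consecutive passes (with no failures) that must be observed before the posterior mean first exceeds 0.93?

After k passes and 0 failures the posterior is Beta(3+k, 7), with mean (3+k)/(3+7+k).
Set (3+k)/(10+k) > 0.93 and solve: k > (0.93·10 − 3)/(1 − 0.93) = 90.000.
The smallest integer exceeding 90.000 is 91, and checking k=91: (94)/(101) = 0.9307 > 0.93.

k = 91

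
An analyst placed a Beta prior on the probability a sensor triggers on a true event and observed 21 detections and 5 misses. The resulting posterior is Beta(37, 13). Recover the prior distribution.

Beta(16, 8)

Beta is conjugate to the binomial likelihood: posterior = Beta(a+s, b+f).
Subtract the data counts: 37−21=16, 13−5=8.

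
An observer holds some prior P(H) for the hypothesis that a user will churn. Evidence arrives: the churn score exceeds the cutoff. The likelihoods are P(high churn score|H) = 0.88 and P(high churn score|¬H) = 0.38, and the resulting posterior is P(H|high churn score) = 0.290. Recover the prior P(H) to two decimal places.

Bayes' rule in odds form gives O(H|E) = O(H)·[P(E|H)/P(E|¬H)], hence O(H) = O(H|E)/LR.
Posterior odds = 0.290/(1−0.290) = 0.4085. LR = 0.88/0.38 = 2.3158.
Prior odds = 0.4085/2.3158 = 0.1764, so P(H) = 0.1764/(1+0.1764) ≈ 0.15.

P(H) = 0.15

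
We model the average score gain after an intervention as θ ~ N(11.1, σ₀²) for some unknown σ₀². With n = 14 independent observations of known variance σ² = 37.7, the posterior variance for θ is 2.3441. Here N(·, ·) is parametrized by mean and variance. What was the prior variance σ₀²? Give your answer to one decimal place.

For the Normal–Normal model with known σ², precisions add: τ_n = τ₀ + n/σ².
So 1/σ₀² = 1/2.3441 − 14/37.7 = 0.426603 − 0.371353 = 0.055250.
Hence σ₀² = 1/0.055250 ≈ 18.1.

σ₀² = 18.1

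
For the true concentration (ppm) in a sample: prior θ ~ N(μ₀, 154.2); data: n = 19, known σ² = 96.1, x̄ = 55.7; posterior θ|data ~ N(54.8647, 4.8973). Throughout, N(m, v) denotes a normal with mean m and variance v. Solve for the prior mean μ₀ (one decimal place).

μ₀ = 29.4

The posterior mean is a precision-weighted average: μ_n = (τ₀μ₀ + τ_data·x̄)/(τ₀+τ_data), with τ₀=1/σ₀² and τ_data=n/σ².
Here τ₀ = 1/154.2 = 0.006485 and τ_data = 19/96.1 = 0.197711, so τ_n = 0.204196.
Rearranging for μ₀: μ₀ = (μ_n·τ_n − τ_data·x̄)/τ₀ = (54.8647·0.204196 − 0.197711·55.7) / 0.006485 = 0.190650/0.006485 ≈ 29.4.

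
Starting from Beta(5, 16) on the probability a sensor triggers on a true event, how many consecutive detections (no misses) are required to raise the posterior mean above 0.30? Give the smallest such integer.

After k detections and 0 misses the posterior is Beta(5+k, 16), with mean (5+k)/(5+16+k).
Set (5+k)/(21+k) > 0.30 and solve: k > (0.30·21 − 5)/(1 − 0.30) = 1.857.
The smallest integer exceeding 1.857 is 2.

k = 2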